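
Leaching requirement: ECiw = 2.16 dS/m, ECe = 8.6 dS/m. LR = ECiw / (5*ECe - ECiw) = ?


LR = ECiw / (5*ECe - ECiw)
LR = 2.16 / (5*8.6 - 2.16)
LR = 2.16 / 40.8400

0.0529


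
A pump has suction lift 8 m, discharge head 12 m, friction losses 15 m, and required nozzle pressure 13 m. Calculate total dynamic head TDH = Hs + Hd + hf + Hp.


TDH = Hs + Hd + hf + Hp = 8 + 12 + 15 + 13 = 48

48 m


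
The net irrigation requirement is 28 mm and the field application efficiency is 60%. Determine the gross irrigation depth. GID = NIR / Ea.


Ea = 60% = 0.6
GID = NIR / Ea = 28 / 0.6 = 46.6667 mm

46.6667 mm


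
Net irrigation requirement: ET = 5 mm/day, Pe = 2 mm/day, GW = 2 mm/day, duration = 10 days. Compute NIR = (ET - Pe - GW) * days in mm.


Daily deficit = ET - Pe - GW = 5 - 2 - 2 = 1 mm/day
NIR = 1 * 10 = 10 mm

10.0000 mm


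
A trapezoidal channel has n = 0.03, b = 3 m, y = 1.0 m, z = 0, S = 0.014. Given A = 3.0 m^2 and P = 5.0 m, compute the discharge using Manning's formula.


R = A/P = 3.0/5.0 = 0.600000
Q = (1/0.03) * 3.0 * 0.600000^(2/3) * 0.014^0.5

8.4171 m^3/s


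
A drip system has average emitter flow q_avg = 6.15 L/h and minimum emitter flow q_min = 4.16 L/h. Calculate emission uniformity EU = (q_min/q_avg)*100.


EU = (q_min/q_avg)*100 = (4.16/6.15)*100 = 67.6423%

67.6423 %


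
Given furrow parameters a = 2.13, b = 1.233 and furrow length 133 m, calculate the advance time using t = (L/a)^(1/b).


t = (L/a)^(1/b)
t = (133/2.13)^(1/1.233)
t = 62.441315^(1/1.233)

28.5879 min


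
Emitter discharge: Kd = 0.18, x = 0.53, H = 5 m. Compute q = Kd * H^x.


q = Kd * H^x = 0.18 * 5^0.53 = 0.18 * 2.346681

0.4224 L/h


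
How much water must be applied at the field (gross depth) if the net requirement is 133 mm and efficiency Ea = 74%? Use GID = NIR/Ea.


Ea = 74% = 0.74
GID = NIR / Ea = 133 / 0.74 = 179.7297 mm

179.7297 mm


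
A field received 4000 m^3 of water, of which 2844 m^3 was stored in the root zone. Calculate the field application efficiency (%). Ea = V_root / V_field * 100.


Ea = V_root / V_field * 100 = 2844 / 4000 * 100 = 71.1000%

71.1000 %


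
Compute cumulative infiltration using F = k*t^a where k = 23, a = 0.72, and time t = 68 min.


F = k * t^a = 23 * 68^0.72
F = 23 * 20.864425

479.8818 mm


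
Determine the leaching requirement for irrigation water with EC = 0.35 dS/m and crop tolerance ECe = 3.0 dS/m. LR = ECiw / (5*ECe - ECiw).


LR = ECiw / (5*ECe - ECiw)
LR = 0.35 / (5*3.0 - 0.35)
LR = 0.35 / 14.6500

0.0239


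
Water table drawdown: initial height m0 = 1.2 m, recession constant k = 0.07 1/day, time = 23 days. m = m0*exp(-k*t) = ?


m = m0 * exp(-k*t)
m = 1.2 * exp(-0.07 * 23)
m = 1.2 * exp(-1.6100)

0.2399 m


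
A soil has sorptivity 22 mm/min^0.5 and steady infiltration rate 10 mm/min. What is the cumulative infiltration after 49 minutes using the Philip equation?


F = S*sqrt(t) + A*t
F = 22*sqrt(49) + 10*49
F = 22*7.000000 + 490

644.0000 mm


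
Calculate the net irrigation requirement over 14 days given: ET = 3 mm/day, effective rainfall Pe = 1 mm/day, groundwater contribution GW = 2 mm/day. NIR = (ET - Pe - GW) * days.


Daily deficit = ET - Pe - GW = 3 - 1 - 2 = 0 mm/day
NIR = 0 * 14 = 0 mm

0 mm


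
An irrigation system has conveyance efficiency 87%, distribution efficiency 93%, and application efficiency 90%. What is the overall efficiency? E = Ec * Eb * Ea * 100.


Ec = 0.87, Eb = 0.93, Ea = 0.9
E = 0.87 * 0.93 * 0.9 * 100 = 72.8190%

72.8190 %


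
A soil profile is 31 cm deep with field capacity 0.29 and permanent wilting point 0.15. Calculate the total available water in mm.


AWC = (FC - PWP) * d * 10
AWC = (0.29 - 0.15) * 31 * 10
AWC = 0.1400 * 31 * 10

43.4000 mm


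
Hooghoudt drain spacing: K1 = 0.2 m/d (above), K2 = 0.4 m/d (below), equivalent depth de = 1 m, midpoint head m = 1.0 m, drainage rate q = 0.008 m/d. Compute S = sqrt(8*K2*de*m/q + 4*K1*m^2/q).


S^2 = 8*K2*de*m/q + 4*K1*m^2/q
S^2 = 8*0.4*1*1.0/0.008 + 4*0.2*1.0^2/0.008
S = sqrt(500.0000)

22.3607 m


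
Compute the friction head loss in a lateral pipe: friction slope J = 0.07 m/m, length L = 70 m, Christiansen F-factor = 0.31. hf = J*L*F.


hf = J * L * F = 0.07 * 70 * 0.31 = 1.5190 m

1.5190 m


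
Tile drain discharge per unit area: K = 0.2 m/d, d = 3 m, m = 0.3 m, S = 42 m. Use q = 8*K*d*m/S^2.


q = 8*K*d*m/S^2
q = 8*0.2*3*0.3/42^2
q = 1.4400 / 1764

8.1633e-04 m/d


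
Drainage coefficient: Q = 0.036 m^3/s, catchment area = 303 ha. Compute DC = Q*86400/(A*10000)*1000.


DC = Q * 86400 / (A * 10000) * 1000
DC = 0.036 * 86400 / (303 * 10000) * 1000
DC = 3110400.0000 / 3030000

1.0265 mm/day


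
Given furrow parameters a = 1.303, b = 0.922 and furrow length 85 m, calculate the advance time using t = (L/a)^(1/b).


t = (L/a)^(1/b)
t = (85/1.303)^(1/0.922)
t = 65.234075^(1/0.922)

92.8917 min


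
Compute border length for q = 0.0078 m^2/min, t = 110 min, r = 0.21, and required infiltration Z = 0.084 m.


L = q*t/((1+r)*Z)
L = 0.0078*110/((1+0.21)*0.084)
L = 0.858/0.10164

8.4416 m


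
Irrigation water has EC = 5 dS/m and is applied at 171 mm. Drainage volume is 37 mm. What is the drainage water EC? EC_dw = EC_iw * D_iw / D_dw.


EC_dw = EC_iw * D_iw / D_dw
EC_dw = 5 * 171 / 37
EC_dw = 855 / 37

23.1081 dS/m


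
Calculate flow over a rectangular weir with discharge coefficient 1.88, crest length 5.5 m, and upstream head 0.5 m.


Q = C * L * H^(3/2) = 1.88 * 5.5 * 0.5^1.5 = 1.88 * 5.5 * 0.353553

3.6557 m^3/s


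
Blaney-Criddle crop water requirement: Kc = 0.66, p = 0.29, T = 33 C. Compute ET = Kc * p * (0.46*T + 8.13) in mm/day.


ET = Kc * p * (0.46*T + 8.13)
ET = 0.66 * 0.29 * (0.46*33 + 8.13)
ET = 0.66 * 0.29 * 23.3100

4.4615 mm/day


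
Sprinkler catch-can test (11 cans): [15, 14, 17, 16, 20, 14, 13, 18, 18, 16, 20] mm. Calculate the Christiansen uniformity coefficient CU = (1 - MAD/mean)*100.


mean = 16.454545 mm
MAD = 1.950413 mm
CU = (1 - 1.950413/16.454545)*100

88.1467 %


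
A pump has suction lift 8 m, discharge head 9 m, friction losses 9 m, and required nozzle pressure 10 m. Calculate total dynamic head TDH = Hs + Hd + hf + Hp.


TDH = Hs + Hd + hf + Hp = 8 + 9 + 9 + 10 = 36

36 m


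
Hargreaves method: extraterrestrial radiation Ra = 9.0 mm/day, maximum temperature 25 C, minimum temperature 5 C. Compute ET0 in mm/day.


Tmean = (Tmax + Tmin)/2 = (25 + 5)/2 = 15.0
ET0 = 0.0023 * 9.0 * (15.0 + 17.8) * sqrt(25 - 5)
ET0 = 0.0023 * 9.0 * 32.8 * 4.472136

3.0364 mm/day


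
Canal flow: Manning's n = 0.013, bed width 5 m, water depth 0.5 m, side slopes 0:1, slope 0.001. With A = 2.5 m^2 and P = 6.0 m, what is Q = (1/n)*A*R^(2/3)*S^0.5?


R = A/P = 2.5/6.0 = 0.416667
Q = (1/0.013) * 2.5 * 0.416667^(2/3) * 0.001^0.5

3.3925 m^3/s


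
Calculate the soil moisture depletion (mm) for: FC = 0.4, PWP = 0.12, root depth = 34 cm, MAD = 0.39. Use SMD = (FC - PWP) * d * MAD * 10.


SMD = (FC - PWP) * d * MAD * 10
SMD = (0.4 - 0.12) * 34 * 0.39 * 10
SMD = 0.2800 * 34 * 0.39 * 10

37.1280 mm


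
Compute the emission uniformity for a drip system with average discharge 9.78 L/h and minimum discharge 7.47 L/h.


EU = (q_min/q_avg)*100 = (7.47/9.78)*100 = 76.3804%

76.3804 %


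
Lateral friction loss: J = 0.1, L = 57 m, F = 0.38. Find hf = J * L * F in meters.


hf = J * L * F = 0.1 * 57 * 0.38 = 2.1660 m

2.1660 m


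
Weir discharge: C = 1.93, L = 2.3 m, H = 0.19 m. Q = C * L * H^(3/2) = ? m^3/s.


Q = C * L * H^(3/2) = 1.93 * 2.3 * 0.19^1.5 = 1.93 * 2.3 * 0.082819

0.3676 m^3/s


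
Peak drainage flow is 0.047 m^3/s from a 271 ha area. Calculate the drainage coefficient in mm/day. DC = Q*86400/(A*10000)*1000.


DC = Q * 86400 / (A * 10000) * 1000
DC = 0.047 * 86400 / (271 * 10000) * 1000
DC = 4060800.0000 / 2710000

1.4985 mm/day


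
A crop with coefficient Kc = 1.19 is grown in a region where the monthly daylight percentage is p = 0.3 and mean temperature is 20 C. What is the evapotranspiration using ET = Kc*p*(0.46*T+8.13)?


ET = Kc * p * (0.46*T + 8.13)
ET = 1.19 * 0.3 * (0.46*20 + 8.13)
ET = 1.19 * 0.3 * 17.3300

6.1868 mm/day


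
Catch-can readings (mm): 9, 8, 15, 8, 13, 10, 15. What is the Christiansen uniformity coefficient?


mean = 11.142857 mm
MAD = 2.734694 mm
CU = (1 - 2.734694/11.142857)*100

75.4579 %


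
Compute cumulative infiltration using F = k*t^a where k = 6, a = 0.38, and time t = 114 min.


F = k * t^a = 6 * 114^0.38
F = 6 * 6.048168

36.2890 mm


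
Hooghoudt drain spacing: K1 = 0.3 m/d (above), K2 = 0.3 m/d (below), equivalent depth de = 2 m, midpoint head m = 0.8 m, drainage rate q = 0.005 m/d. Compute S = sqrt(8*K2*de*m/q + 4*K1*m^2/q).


S^2 = 8*K2*de*m/q + 4*K1*m^2/q
S^2 = 8*0.3*2*0.8/0.005 + 4*0.3*0.8^2/0.005
S = sqrt(921.6000)

30.3579 m


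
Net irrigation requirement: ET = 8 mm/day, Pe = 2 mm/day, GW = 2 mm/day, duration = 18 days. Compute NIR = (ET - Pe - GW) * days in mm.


Daily deficit = ET - Pe - GW = 8 - 2 - 2 = 4 mm/day
NIR = 4 * 18 = 72 mm

72.0000 mm


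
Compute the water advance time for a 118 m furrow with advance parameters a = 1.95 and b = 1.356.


t = (L/a)^(1/b)
t = (118/1.95)^(1/1.356)
t = 60.512821^(1/1.356)

20.6085 min


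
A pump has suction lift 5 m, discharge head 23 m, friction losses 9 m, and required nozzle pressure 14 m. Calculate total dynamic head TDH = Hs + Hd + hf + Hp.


TDH = Hs + Hd + hf + Hp = 5 + 23 + 9 + 14 = 51

51 m


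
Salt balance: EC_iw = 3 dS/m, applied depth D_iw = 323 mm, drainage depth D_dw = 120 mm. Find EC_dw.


EC_dw = EC_iw * D_iw / D_dw
EC_dw = 3 * 323 / 120
EC_dw = 969 / 120

8.0750 dS/m


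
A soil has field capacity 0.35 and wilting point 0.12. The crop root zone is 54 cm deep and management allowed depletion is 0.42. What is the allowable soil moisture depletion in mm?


SMD = (FC - PWP) * d * MAD * 10
SMD = (0.35 - 0.12) * 54 * 0.42 * 10
SMD = 0.2300 * 54 * 0.42 * 10

52.1640 mm


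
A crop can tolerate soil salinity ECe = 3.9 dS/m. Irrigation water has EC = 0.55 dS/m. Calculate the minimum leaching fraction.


LR = ECiw / (5*ECe - ECiw)
LR = 0.55 / (5*3.9 - 0.55)
LR = 0.55 / 18.9500

0.0290


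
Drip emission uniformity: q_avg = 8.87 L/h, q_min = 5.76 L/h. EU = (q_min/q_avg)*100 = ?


EU = (q_min/q_avg)*100 = (5.76/8.87)*100 = 64.9380%

64.9380 %


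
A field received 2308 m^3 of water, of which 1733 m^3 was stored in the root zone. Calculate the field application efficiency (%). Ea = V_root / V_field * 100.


Ea = V_root / V_field * 100 = 1733 / 2308 * 100 = 75.0867%

75.0867 %


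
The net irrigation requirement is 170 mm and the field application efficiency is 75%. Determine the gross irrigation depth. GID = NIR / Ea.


Ea = 75% = 0.75
GID = NIR / Ea = 170 / 0.75 = 226.6667 mm

226.6667 mm


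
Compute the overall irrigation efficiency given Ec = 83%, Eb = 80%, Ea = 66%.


Ec = 0.83, Eb = 0.8, Ea = 0.66
E = 0.83 * 0.8 * 0.66 * 100 = 43.8240%

43.8240 %


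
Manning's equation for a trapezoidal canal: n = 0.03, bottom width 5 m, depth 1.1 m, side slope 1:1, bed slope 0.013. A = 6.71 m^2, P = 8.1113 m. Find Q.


R = A/P = 6.71/8.1113 = 0.827241
Q = (1/0.03) * 6.71 * 0.827241^(2/3) * 0.013^0.5

22.4730 m^3/s


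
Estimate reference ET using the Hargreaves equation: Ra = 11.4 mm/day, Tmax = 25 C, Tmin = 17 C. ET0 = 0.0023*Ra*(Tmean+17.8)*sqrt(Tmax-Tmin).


Tmean = (Tmax + Tmin)/2 = (25 + 17)/2 = 21.0
ET0 = 0.0023 * 11.4 * (21.0 + 17.8) * sqrt(25 - 17)
ET0 = 0.0023 * 11.4 * 38.8 * 2.828427

2.8775 mm/day


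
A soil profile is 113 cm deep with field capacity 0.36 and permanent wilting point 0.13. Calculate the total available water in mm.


AWC = (FC - PWP) * d * 10
AWC = (0.36 - 0.13) * 113 * 10
AWC = 0.2300 * 113 * 10

259.9000 mm


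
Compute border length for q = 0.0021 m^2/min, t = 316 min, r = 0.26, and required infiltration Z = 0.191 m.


L = q*t/((1+r)*Z)
L = 0.0021*316/((1+0.26)*0.191)
L = 0.6636/0.24066

2.7574 m


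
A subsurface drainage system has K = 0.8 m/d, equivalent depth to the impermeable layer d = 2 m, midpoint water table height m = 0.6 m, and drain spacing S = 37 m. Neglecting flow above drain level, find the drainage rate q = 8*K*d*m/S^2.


q = 8*K*d*m/S^2
q = 8*0.8*2*0.6/37^2
q = 7.6800 / 1369

0.0056 m/d


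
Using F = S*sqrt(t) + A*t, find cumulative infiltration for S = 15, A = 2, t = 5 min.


F = S*sqrt(t) + A*t
F = 15*sqrt(5) + 2*5
F = 15*2.236068 + 10

43.5410 mm


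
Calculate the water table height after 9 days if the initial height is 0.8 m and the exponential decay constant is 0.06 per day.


m = m0 * exp(-k*t)
m = 0.8 * exp(-0.06 * 9)
m = 0.8 * exp(-0.5400)

0.4662 m


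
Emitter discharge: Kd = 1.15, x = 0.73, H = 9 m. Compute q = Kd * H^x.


q = Kd * H^x = 1.15 * 9^0.73 = 1.15 * 4.972755

5.7187 L/h


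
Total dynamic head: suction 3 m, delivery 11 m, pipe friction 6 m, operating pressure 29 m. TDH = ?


TDH = Hs + Hd + hf + Hp = 3 + 11 + 6 + 29 = 49

49 m


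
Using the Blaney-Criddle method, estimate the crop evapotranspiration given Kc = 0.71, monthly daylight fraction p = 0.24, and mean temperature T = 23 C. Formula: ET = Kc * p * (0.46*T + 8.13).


ET = Kc * p * (0.46*T + 8.13)
ET = 0.71 * 0.24 * (0.46*23 + 8.13)
ET = 0.71 * 0.24 * 18.7100

3.1882 mm/day


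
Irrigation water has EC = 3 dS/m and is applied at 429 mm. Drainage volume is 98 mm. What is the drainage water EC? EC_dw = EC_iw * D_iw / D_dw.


EC_dw = EC_iw * D_iw / D_dw
EC_dw = 3 * 429 / 98
EC_dw = 1287 / 98

13.1327 dS/m


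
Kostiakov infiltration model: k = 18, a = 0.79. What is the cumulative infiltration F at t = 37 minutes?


F = k * t^a = 18 * 37^0.79
F = 18 * 17.333224

311.9980 mm


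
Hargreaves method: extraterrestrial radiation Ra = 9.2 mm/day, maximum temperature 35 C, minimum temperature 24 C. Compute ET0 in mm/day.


Tmean = (Tmax + Tmin)/2 = (35 + 24)/2 = 29.5
ET0 = 0.0023 * 9.2 * (29.5 + 17.8) * sqrt(35 - 24)
ET0 = 0.0023 * 9.2 * 47.3 * 3.316625

3.3195 mm/day


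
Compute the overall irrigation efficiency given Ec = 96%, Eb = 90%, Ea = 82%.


Ec = 0.96, Eb = 0.9, Ea = 0.82
E = 0.96 * 0.9 * 0.82 * 100 = 70.8480%

70.8480 %


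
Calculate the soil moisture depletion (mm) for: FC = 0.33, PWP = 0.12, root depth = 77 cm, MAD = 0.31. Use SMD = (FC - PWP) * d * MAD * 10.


SMD = (FC - PWP) * d * MAD * 10
SMD = (0.33 - 0.12) * 77 * 0.31 * 10
SMD = 0.2100 * 77 * 0.31 * 10

50.1270 mm


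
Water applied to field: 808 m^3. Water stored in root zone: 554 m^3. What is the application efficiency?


Ea = V_root / V_field * 100 = 554 / 808 * 100 = 68.5644%

68.5644 %


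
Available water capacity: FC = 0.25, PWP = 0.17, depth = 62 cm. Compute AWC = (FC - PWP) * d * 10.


AWC = (FC - PWP) * d * 10
AWC = (0.25 - 0.17) * 62 * 10
AWC = 0.0800 * 62 * 10

49.6000 mm


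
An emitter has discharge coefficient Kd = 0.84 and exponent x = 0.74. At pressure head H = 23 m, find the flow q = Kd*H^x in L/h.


q = Kd * H^x = 0.84 * 23^0.74 = 0.84 * 10.178379

8.5498 L/h


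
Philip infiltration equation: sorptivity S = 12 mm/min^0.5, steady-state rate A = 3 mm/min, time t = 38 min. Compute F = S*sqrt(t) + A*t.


F = S*sqrt(t) + A*t
F = 12*sqrt(38) + 3*38
F = 12*6.164414 + 114

187.9730 mm


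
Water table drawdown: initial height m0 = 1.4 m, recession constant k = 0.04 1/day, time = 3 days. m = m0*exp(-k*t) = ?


m = m0 * exp(-k*t)
m = 1.4 * exp(-0.04 * 3)
m = 1.4 * exp(-0.1200)

1.2417 m


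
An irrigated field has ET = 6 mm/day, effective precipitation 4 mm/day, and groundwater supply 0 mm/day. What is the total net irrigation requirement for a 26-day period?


Daily deficit = ET - Pe - GW = 6 - 4 - 0 = 2 mm/day
NIR = 2 * 26 = 52 mm

52.0000 mm


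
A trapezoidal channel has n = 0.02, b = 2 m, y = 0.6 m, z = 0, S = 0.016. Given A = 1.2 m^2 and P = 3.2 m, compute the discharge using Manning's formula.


R = A/P = 1.2/3.2 = 0.375000
Q = (1/0.02) * 1.2 * 0.375000^(2/3) * 0.016^0.5

3.9467 m^3/s


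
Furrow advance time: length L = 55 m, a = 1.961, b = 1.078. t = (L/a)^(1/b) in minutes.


t = (L/a)^(1/b)
t = (55/1.961)^(1/1.078)
t = 28.046915^(1/1.078)

22.0354 min


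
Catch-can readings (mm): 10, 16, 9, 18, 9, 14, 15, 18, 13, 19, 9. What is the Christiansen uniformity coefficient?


mean = 13.636364 mm
MAD = 3.305785 mm
CU = (1 - 3.305785/13.636364)*100

75.7576 %


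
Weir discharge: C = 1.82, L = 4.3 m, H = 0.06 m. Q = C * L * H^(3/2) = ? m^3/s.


Q = C * L * H^(3/2) = 1.82 * 4.3 * 0.06^1.5 = 1.82 * 4.3 * 0.014697

0.1150 m^3/s


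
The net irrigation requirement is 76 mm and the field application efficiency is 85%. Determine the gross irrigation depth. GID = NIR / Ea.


Ea = 85% = 0.85
GID = NIR / Ea = 76 / 0.85 = 89.4118 mm

89.4118 mm


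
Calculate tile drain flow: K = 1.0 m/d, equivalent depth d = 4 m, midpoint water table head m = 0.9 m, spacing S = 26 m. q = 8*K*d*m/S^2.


q = 8*K*d*m/S^2
q = 8*1.0*4*0.9/26^2
q = 28.8000 / 676

0.0426 m/d


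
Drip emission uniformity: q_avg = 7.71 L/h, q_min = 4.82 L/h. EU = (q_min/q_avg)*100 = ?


EU = (q_min/q_avg)*100 = (4.82/7.71)*100 = 62.5162%

62.5162 %


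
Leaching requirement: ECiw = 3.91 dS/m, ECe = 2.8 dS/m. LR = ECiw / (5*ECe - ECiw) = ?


LR = ECiw / (5*ECe - ECiw)
LR = 3.91 / (5*2.8 - 3.91)
LR = 3.91 / 10.0900

0.3875


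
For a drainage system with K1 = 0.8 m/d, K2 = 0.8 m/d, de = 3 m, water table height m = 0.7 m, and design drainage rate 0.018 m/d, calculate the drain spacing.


S^2 = 8*K2*de*m/q + 4*K1*m^2/q
S^2 = 8*0.8*3*0.7/0.018 + 4*0.8*0.7^2/0.018
S = sqrt(833.7778)

28.8752 m


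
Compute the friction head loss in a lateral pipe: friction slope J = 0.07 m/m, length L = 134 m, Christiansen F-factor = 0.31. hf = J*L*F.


hf = J * L * F = 0.07 * 134 * 0.31 = 2.9078 m

2.9078 m


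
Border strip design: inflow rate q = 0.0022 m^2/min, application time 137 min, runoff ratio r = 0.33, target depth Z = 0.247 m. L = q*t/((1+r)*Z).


L = q*t/((1+r)*Z)
L = 0.0022*137/((1+0.33)*0.247)
L = 0.3014/0.32851

0.9175 m


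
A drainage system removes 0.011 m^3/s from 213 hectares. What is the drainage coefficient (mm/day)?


DC = Q * 86400 / (A * 10000) * 1000
DC = 0.011 * 86400 / (213 * 10000) * 1000
DC = 950400.0000 / 2130000

0.4462 mm/day


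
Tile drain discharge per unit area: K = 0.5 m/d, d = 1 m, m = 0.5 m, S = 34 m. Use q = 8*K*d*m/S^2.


q = 8*K*d*m/S^2
q = 8*0.5*1*0.5/34^2
q = 2.0000 / 1156

0.0017 m/d


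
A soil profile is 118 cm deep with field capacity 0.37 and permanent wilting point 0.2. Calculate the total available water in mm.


AWC = (FC - PWP) * d * 10
AWC = (0.37 - 0.2) * 118 * 10
AWC = 0.1700 * 118 * 10

200.6000 mm


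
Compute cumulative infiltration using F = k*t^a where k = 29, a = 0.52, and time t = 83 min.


F = k * t^a = 29 * 83^0.52
F = 29 * 9.952235

288.6148 mm


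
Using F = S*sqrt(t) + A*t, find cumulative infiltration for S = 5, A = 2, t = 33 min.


F = S*sqrt(t) + A*t
F = 5*sqrt(33) + 2*33
F = 5*5.744563 + 66

94.7228 mm


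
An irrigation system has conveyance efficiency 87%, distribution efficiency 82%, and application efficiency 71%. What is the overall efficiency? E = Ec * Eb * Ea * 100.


Ec = 0.87, Eb = 0.82, Ea = 0.71
E = 0.87 * 0.82 * 0.71 * 100 = 50.6514%

50.6514 %


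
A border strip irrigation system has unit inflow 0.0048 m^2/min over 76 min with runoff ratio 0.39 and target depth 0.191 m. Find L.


L = q*t/((1+r)*Z)
L = 0.0048*76/((1+0.39)*0.191)
L = 0.3648/0.26549

1.3741 m


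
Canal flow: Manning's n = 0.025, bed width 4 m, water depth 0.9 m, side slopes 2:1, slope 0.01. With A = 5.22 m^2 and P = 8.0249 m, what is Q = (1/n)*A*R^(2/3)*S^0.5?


R = A/P = 5.22/8.0249 = 0.650475
Q = (1/0.025) * 5.22 * 0.650475^(2/3) * 0.01^0.5

15.6754 m^3/s


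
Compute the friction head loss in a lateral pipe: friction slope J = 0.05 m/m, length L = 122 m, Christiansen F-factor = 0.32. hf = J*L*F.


hf = J * L * F = 0.05 * 122 * 0.32 = 1.9520 m

1.9520 m


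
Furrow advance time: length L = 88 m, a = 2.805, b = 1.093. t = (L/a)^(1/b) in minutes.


t = (L/a)^(1/b)
t = (88/2.805)^(1/1.093)
t = 31.372549^(1/1.093)

23.3998 min


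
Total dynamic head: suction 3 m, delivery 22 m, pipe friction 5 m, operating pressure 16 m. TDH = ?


TDH = Hs + Hd + hf + Hp = 3 + 22 + 5 + 16 = 46

46 m


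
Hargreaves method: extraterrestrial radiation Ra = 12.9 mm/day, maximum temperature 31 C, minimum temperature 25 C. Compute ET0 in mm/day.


Tmean = (Tmax + Tmin)/2 = (31 + 25)/2 = 28.0
ET0 = 0.0023 * 12.9 * (28.0 + 17.8) * sqrt(31 - 25)
ET0 = 0.0023 * 12.9 * 45.8 * 2.449490

3.3286 mm/day


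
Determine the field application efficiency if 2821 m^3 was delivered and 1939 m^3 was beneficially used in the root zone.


Ea = V_root / V_field * 100 = 1939 / 2821 * 100 = 68.7345%

68.7345 %


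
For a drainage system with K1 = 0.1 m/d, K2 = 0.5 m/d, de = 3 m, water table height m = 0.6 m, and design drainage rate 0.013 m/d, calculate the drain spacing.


S^2 = 8*K2*de*m/q + 4*K1*m^2/q
S^2 = 8*0.5*3*0.6/0.013 + 4*0.1*0.6^2/0.013
S = sqrt(564.9231)

23.7681 m


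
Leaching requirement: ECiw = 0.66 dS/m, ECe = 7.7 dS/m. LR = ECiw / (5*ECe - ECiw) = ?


LR = ECiw / (5*ECe - ECiw)
LR = 0.66 / (5*7.7 - 0.66)
LR = 0.66 / 37.8400

0.0174


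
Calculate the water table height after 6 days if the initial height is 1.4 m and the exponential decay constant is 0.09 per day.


m = m0 * exp(-k*t)
m = 1.4 * exp(-0.09 * 6)
m = 1.4 * exp(-0.5400)

0.8158 m


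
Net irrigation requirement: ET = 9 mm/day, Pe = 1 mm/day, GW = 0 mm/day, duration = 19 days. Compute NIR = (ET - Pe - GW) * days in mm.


Daily deficit = ET - Pe - GW = 9 - 1 - 0 = 8 mm/day
NIR = 8 * 19 = 152 mm

152.0000 mm


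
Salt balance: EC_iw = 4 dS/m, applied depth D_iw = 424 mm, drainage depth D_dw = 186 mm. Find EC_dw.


EC_dw = EC_iw * D_iw / D_dw
EC_dw = 4 * 424 / 186
EC_dw = 1696 / 186

9.1183 dS/m


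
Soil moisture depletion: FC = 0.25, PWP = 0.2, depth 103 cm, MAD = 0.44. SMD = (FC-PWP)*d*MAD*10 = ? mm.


SMD = (FC - PWP) * d * MAD * 10
SMD = (0.25 - 0.2) * 103 * 0.44 * 10
SMD = 0.0500 * 103 * 0.44 * 10

22.6600 mm


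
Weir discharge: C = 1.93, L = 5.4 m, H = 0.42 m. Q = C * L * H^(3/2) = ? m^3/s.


Q = C * L * H^(3/2) = 1.93 * 5.4 * 0.42^1.5 = 1.93 * 5.4 * 0.272191

2.8368 m^3/s


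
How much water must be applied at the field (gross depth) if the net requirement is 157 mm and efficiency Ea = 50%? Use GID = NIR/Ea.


Ea = 50% = 0.5
GID = NIR / Ea = 157 / 0.5 = 314.0000 mm

314.0000 mm


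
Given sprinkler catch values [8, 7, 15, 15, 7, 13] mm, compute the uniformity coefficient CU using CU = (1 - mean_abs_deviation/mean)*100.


mean = 10.833333 mm
MAD = 3.500000 mm
CU = (1 - 3.500000/10.833333)*100

67.6923 %


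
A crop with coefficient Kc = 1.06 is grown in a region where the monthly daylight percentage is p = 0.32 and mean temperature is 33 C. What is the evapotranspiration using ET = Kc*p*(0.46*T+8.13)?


ET = Kc * p * (0.46*T + 8.13)
ET = 1.06 * 0.32 * (0.46*33 + 8.13)
ET = 1.06 * 0.32 * 23.3100

7.9068 mm/day


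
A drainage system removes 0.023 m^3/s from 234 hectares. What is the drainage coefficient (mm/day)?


DC = Q * 86400 / (A * 10000) * 1000
DC = 0.023 * 86400 / (234 * 10000) * 1000
DC = 1987200.0000 / 2340000

0.8492 mm/day


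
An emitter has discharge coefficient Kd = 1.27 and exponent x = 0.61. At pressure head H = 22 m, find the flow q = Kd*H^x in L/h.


q = Kd * H^x = 1.27 * 22^0.61 = 1.27 * 6.589885

8.3692 L/h


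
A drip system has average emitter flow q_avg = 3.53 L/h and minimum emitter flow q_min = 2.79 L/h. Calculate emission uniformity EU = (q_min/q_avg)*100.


EU = (q_min/q_avg)*100 = (2.79/3.53)*100 = 79.0368%

79.0368 %


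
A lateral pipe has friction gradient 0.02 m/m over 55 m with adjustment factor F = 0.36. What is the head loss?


hf = J * L * F = 0.02 * 55 * 0.36 = 0.3960 m

0.3960 m


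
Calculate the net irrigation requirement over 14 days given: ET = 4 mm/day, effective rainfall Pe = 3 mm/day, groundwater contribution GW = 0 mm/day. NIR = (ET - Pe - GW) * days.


Daily deficit = ET - Pe - GW = 4 - 3 - 0 = 1 mm/day
NIR = 1 * 14 = 14 mm

14.0000 mm


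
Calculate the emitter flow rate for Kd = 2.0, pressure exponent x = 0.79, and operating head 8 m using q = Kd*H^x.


q = Kd * H^x = 2.0 * 8^0.79 = 2.0 * 5.169411

10.3388 L/h


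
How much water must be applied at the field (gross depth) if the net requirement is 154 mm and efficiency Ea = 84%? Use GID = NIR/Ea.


Ea = 84% = 0.84
GID = NIR / Ea = 154 / 0.84 = 183.3333 mm

183.3333 mm


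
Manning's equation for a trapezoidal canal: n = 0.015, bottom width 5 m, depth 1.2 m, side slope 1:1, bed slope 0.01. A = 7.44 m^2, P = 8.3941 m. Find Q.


R = A/P = 7.44/8.3941 = 0.886337
Q = (1/0.015) * 7.44 * 0.886337^(2/3) * 0.01^0.5

45.7665 m^3/s


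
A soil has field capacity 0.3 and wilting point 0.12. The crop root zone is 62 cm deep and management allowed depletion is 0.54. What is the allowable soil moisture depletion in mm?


SMD = (FC - PWP) * d * MAD * 10
SMD = (0.3 - 0.12) * 62 * 0.54 * 10
SMD = 0.1800 * 62 * 0.54 * 10

60.2640 mm


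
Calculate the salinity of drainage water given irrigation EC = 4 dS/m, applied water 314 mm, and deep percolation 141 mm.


EC_dw = EC_iw * D_iw / D_dw
EC_dw = 4 * 314 / 141
EC_dw = 1256 / 141

8.9078 dS/m


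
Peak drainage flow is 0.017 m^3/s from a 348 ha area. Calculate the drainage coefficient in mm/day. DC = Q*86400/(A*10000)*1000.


DC = Q * 86400 / (A * 10000) * 1000
DC = 0.017 * 86400 / (348 * 10000) * 1000
DC = 1468800.0000 / 3480000

0.4221 mm/day


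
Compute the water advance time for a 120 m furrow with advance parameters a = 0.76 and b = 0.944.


t = (L/a)^(1/b)
t = (120/0.76)^(1/0.944)
t = 157.894737^(1/0.944)

213.1961 min


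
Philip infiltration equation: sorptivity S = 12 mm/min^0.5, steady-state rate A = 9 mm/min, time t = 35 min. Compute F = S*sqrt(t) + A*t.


F = S*sqrt(t) + A*t
F = 12*sqrt(35) + 9*35
F = 12*5.916080 + 315

385.9930 mm


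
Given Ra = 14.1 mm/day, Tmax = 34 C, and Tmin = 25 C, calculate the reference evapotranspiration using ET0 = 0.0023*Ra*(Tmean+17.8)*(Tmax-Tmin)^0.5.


Tmean = (Tmax + Tmin)/2 = (34 + 25)/2 = 29.5
ET0 = 0.0023 * 14.1 * (29.5 + 17.8) * sqrt(34 - 25)
ET0 = 0.0023 * 14.1 * 47.3 * 3.000000

4.6018 mm/day


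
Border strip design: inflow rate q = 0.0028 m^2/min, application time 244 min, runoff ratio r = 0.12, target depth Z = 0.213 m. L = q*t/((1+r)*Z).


L = q*t/((1+r)*Z)
L = 0.0028*244/((1+0.12)*0.213)
L = 0.6832/0.23856

2.8638 m


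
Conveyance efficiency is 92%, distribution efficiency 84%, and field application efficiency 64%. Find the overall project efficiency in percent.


Ec = 0.92, Eb = 0.84, Ea = 0.64
E = 0.92 * 0.84 * 0.64 * 100 = 49.4592%

49.4592 %


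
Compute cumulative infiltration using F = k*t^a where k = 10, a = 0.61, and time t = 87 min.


F = k * t^a = 10 * 87^0.61
F = 10 * 15.244274

152.4427 mm


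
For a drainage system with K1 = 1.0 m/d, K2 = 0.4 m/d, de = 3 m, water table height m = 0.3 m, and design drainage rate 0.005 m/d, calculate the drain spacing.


S^2 = 8*K2*de*m/q + 4*K1*m^2/q
S^2 = 8*0.4*3*0.3/0.005 + 4*1.0*0.3^2/0.005
S = sqrt(648.0000)

25.4558 m


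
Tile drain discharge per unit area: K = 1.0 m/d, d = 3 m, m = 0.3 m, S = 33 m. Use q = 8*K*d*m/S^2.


q = 8*K*d*m/S^2
q = 8*1.0*3*0.3/33^2
q = 7.2000 / 1089

0.0066 m/d


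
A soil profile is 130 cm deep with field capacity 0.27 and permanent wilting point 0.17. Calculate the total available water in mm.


AWC = (FC - PWP) * d * 10
AWC = (0.27 - 0.17) * 130 * 10
AWC = 0.1000 * 130 * 10

130.0000 mm


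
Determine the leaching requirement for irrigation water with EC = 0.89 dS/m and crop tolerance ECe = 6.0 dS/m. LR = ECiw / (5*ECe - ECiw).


LR = ECiw / (5*ECe - ECiw)
LR = 0.89 / (5*6.0 - 0.89)
LR = 0.89 / 29.1100

0.0306


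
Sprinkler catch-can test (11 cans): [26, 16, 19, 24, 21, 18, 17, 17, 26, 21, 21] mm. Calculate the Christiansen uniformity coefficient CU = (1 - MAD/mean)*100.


mean = 20.545455 mm
MAD = 2.859504 mm
CU = (1 - 2.859504/20.545455)*100

86.0821 %


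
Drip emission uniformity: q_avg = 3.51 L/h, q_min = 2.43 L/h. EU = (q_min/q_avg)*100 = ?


EU = (q_min/q_avg)*100 = (2.43/3.51)*100 = 69.2308%

69.2308 %


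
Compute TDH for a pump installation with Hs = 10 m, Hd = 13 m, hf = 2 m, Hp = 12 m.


TDH = Hs + Hd + hf + Hp = 10 + 13 + 2 + 12 = 37

37 m


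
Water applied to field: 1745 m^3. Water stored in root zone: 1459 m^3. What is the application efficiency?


Ea = V_root / V_field * 100 = 1459 / 1745 * 100 = 83.6103%

83.6103 %


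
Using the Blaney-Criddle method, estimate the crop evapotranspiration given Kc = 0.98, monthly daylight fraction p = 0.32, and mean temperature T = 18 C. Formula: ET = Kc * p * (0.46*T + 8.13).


ET = Kc * p * (0.46*T + 8.13)
ET = 0.98 * 0.32 * (0.46*18 + 8.13)
ET = 0.98 * 0.32 * 16.4100

5.1462 mm/day


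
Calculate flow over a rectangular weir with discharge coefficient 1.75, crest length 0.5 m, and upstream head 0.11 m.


Q = C * L * H^(3/2) = 1.75 * 0.5 * 0.11^1.5 = 1.75 * 0.5 * 0.036483

0.0319 m^3/s


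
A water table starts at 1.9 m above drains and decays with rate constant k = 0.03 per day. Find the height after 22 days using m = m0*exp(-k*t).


m = m0 * exp(-k*t)
m = 1.9 * exp(-0.03 * 22)
m = 1.9 * exp(-0.6600)

0.9820 m


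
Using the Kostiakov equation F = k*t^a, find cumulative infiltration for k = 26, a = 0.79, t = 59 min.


F = k * t^a = 26 * 59^0.79
F = 26 * 25.059540

651.5480 mm


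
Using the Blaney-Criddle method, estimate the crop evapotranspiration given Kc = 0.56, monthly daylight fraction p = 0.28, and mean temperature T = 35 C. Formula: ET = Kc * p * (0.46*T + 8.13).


ET = Kc * p * (0.46*T + 8.13)
ET = 0.56 * 0.28 * (0.46*35 + 8.13)
ET = 0.56 * 0.28 * 24.2300

3.7993 mm/day


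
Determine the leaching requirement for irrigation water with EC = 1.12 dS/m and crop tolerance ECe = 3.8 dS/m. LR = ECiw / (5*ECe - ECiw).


LR = ECiw / (5*ECe - ECiw)
LR = 1.12 / (5*3.8 - 1.12)
LR = 1.12 / 17.8800

0.0626


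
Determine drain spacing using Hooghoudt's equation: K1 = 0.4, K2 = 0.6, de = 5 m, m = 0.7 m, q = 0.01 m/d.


S^2 = 8*K2*de*m/q + 4*K1*m^2/q
S^2 = 8*0.6*5*0.7/0.01 + 4*0.4*0.7^2/0.01
S = sqrt(1758.4000)

41.9333 m


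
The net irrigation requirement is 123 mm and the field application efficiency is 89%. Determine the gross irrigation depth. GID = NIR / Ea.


Ea = 89% = 0.89
GID = NIR / Ea = 123 / 0.89 = 138.2022 mm

138.2022 mm


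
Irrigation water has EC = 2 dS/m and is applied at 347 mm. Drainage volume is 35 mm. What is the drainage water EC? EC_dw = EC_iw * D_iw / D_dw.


EC_dw = EC_iw * D_iw / D_dw
EC_dw = 2 * 347 / 35
EC_dw = 694 / 35

19.8286 dS/m


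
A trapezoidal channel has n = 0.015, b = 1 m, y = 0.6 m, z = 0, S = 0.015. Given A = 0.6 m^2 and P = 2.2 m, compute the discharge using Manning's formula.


R = A/P = 0.6/2.2 = 0.272727
Q = (1/0.015) * 0.6 * 0.272727^(2/3) * 0.015^0.5

2.0603 m^3/s


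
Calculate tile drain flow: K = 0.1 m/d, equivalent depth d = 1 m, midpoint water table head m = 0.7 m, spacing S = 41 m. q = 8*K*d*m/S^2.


q = 8*K*d*m/S^2
q = 8*0.1*1*0.7/41^2
q = 0.5600 / 1681

3.3314e-04 m/d


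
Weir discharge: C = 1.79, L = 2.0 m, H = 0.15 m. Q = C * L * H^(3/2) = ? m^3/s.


Q = C * L * H^(3/2) = 1.79 * 2.0 * 0.15^1.5 = 1.79 * 2.0 * 0.058095

0.2080 m^3/s


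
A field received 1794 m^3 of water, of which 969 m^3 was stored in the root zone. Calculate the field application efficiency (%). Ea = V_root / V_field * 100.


Ea = V_root / V_field * 100 = 969 / 1794 * 100 = 54.0134%

54.0134 %


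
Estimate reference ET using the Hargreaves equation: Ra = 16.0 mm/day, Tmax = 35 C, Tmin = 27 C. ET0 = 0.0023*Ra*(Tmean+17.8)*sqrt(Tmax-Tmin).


Tmean = (Tmax + Tmin)/2 = (35 + 27)/2 = 31.0
ET0 = 0.0023 * 16.0 * (31.0 + 17.8) * sqrt(35 - 27)
ET0 = 0.0023 * 16.0 * 48.8 * 2.828427

5.0794 mm/day


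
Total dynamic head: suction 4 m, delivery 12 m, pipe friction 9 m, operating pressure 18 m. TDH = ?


TDH = Hs + Hd + hf + Hp = 4 + 12 + 9 + 18 = 43

43 m


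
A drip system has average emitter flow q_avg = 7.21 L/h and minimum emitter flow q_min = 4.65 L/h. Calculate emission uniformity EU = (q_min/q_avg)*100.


EU = (q_min/q_avg)*100 = (4.65/7.21)*100 = 64.4938%

64.4938 %


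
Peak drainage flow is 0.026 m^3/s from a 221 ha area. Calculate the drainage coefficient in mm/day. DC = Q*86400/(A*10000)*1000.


DC = Q * 86400 / (A * 10000) * 1000
DC = 0.026 * 86400 / (221 * 10000) * 1000
DC = 2246400.0000 / 2210000

1.0165 mm/day


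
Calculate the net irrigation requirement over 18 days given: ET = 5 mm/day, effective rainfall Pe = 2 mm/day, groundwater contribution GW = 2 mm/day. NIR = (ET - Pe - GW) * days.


Daily deficit = ET - Pe - GW = 5 - 2 - 2 = 1 mm/day
NIR = 1 * 18 = 18 mm

18.0000 mm


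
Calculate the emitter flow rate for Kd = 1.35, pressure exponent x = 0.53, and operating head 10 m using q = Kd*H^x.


q = Kd * H^x = 1.35 * 10^0.53 = 1.35 * 3.388442

4.5744 L/h


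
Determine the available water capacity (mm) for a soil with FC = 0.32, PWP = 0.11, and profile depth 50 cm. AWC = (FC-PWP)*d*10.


AWC = (FC - PWP) * d * 10
AWC = (0.32 - 0.11) * 50 * 10
AWC = 0.2100 * 50 * 10

105.0000 mm


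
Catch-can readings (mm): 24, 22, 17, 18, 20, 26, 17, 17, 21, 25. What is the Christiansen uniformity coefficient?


mean = 20.700000 mm
MAD = 2.900000 mm
CU = (1 - 2.900000/20.700000)*100

85.9903 %


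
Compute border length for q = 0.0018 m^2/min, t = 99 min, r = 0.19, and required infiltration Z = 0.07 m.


L = q*t/((1+r)*Z)
L = 0.0018*99/((1+0.19)*0.07)
L = 0.1782/0.0833

2.1393 m


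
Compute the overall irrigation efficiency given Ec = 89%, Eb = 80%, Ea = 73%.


Ec = 0.89, Eb = 0.8, Ea = 0.73
E = 0.89 * 0.8 * 0.73 * 100 = 51.9760%

51.9760 %


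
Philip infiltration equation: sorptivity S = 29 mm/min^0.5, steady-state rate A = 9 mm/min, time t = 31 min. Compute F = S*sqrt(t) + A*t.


F = S*sqrt(t) + A*t
F = 29*sqrt(31) + 9*31
F = 29*5.567764 + 279

440.4652 mm


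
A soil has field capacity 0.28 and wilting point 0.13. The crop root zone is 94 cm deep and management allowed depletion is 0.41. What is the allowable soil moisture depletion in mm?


SMD = (FC - PWP) * d * MAD * 10
SMD = (0.28 - 0.13) * 94 * 0.41 * 10
SMD = 0.1500 * 94 * 0.41 * 10

57.8100 mm


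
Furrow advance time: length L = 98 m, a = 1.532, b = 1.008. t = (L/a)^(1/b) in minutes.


t = (L/a)^(1/b)
t = (98/1.532)^(1/1.008)
t = 63.968668^(1/1.008)

61.8920 min


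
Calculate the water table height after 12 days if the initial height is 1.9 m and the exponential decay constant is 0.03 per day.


m = m0 * exp(-k*t)
m = 1.9 * exp(-0.03 * 12)
m = 1.9 * exp(-0.3600)

1.3256 m


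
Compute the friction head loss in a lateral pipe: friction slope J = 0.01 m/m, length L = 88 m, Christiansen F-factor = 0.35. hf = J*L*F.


hf = J * L * F = 0.01 * 88 * 0.35 = 0.3080 m

0.3080 m


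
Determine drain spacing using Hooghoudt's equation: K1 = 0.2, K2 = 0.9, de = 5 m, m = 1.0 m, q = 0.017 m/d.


S^2 = 8*K2*de*m/q + 4*K1*m^2/q
S^2 = 8*0.9*5*1.0/0.017 + 4*0.2*1.0^2/0.017
S = sqrt(2164.7059)

46.5264 m


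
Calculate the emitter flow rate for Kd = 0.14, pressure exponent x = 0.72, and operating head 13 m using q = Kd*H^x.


q = Kd * H^x = 0.14 * 13^0.72 = 0.14 * 6.339269

0.8875 L/h


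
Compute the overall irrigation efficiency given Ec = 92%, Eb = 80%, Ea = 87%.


Ec = 0.92, Eb = 0.8, Ea = 0.87
E = 0.92 * 0.8 * 0.87 * 100 = 64.0320%

64.0320 %


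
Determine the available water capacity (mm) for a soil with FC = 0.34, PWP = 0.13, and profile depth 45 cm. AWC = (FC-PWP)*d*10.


AWC = (FC - PWP) * d * 10
AWC = (0.34 - 0.13) * 45 * 10
AWC = 0.2100 * 45 * 10

94.5000 mm


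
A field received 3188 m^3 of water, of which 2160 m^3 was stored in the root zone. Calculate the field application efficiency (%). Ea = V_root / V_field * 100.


Ea = V_root / V_field * 100 = 2160 / 3188 * 100 = 67.7541%

67.7541 %


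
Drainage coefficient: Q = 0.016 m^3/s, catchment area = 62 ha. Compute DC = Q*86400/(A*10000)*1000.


DC = Q * 86400 / (A * 10000) * 1000
DC = 0.016 * 86400 / (62 * 10000) * 1000
DC = 1382400.0000 / 620000

2.2297 mm/day


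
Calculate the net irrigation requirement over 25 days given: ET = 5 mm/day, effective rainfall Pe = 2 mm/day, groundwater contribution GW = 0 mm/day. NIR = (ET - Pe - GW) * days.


Daily deficit = ET - Pe - GW = 5 - 2 - 0 = 3 mm/day
NIR = 3 * 25 = 75 mm

75.0000 mm


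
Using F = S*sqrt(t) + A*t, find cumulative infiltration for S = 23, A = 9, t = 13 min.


F = S*sqrt(t) + A*t
F = 23*sqrt(13) + 9*13
F = 23*3.605551 + 117

199.9277 mm


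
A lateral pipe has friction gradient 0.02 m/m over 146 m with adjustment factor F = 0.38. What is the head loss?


hf = J * L * F = 0.02 * 146 * 0.38 = 1.1096 m

1.1096 m


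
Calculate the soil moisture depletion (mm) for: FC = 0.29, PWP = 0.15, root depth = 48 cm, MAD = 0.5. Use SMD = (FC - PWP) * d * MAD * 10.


SMD = (FC - PWP) * d * MAD * 10
SMD = (0.29 - 0.15) * 48 * 0.5 * 10
SMD = 0.1400 * 48 * 0.5 * 10

33.6000 mm


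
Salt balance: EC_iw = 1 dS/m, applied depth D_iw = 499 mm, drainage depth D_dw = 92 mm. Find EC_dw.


EC_dw = EC_iw * D_iw / D_dw
EC_dw = 1 * 499 / 92
EC_dw = 499 / 92

5.4239 dS/m


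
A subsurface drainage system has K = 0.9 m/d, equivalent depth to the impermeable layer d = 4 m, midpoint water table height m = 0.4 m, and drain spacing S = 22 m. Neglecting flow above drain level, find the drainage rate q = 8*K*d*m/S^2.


q = 8*K*d*m/S^2
q = 8*0.9*4*0.4/22^2
q = 11.5200 / 484

0.0238 m/d


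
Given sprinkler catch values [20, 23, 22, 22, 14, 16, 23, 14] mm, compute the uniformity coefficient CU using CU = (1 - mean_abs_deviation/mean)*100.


mean = 19.250000 mm
MAD = 3.437500 mm
CU = (1 - 3.437500/19.250000)*100

82.1429 %


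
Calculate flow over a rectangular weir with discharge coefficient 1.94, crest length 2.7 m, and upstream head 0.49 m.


Q = C * L * H^(3/2) = 1.94 * 2.7 * 0.49^1.5 = 1.94 * 2.7 * 0.343000

1.7966 m^3/s


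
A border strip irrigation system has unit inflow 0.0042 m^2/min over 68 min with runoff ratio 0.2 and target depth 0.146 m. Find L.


L = q*t/((1+r)*Z)
L = 0.0042*68/((1+0.2)*0.146)
L = 0.2856/0.1752

1.6301 m


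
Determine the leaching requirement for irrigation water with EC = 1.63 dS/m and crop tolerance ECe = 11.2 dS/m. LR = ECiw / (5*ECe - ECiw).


LR = ECiw / (5*ECe - ECiw)
LR = 1.63 / (5*11.2 - 1.63)
LR = 1.63 / 54.3700

0.0300


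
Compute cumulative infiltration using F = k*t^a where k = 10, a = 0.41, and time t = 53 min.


F = k * t^a = 10 * 53^0.41
F = 10 * 5.092759

50.9276 mm


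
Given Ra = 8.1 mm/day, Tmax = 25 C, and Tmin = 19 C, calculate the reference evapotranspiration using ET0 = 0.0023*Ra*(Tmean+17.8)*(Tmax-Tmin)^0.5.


Tmean = (Tmax + Tmin)/2 = (25 + 19)/2 = 22.0
ET0 = 0.0023 * 8.1 * (22.0 + 17.8) * sqrt(25 - 19)
ET0 = 0.0023 * 8.1 * 39.8 * 2.449490

1.8162 mm/day


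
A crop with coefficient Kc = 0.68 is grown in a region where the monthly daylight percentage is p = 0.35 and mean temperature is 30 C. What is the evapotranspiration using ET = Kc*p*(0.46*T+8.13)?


ET = Kc * p * (0.46*T + 8.13)
ET = 0.68 * 0.35 * (0.46*30 + 8.13)
ET = 0.68 * 0.35 * 21.9300

5.2193 mm/day
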